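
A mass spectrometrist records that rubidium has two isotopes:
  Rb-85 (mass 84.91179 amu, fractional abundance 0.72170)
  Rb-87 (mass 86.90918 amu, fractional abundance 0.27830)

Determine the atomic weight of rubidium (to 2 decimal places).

85.47 amu

Average mass = Σ (abundance × isotope mass) = 0.72170 × 84.91179 + 0.27830 × 86.90918
= 61.280839 + 24.186825 = 85.467664 amu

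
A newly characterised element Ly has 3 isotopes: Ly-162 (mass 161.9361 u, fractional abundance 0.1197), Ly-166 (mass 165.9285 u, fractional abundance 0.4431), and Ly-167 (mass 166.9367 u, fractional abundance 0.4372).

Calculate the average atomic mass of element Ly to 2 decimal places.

Weight each isotope mass by its fractional abundance: 0.1197 × 161.9361 + 0.4431 × 165.9285 + 0.4372 × 166.9367
= 19.38375 + 73.52292 + 72.98473 = 165.89140 u

165.89 u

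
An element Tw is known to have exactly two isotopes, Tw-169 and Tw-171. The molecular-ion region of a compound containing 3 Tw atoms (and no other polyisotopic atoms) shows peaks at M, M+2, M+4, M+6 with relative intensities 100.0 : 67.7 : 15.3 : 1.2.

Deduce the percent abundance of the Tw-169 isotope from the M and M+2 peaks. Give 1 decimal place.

Write p for the Tw-169 fraction. I(M+2)/I(M) = [C(3,1)·p^2·(1−p)] / p^3 = 3·(1−p)/p = 67.7/100.0 = 0.6770
(1−p)/p = 0.6770/3 = 0.2257  ⇒  p = 1/(1 + 0.2257) = 0.8159
Tw-169: 81.6%, Tw-171: 18.4%.

81.6%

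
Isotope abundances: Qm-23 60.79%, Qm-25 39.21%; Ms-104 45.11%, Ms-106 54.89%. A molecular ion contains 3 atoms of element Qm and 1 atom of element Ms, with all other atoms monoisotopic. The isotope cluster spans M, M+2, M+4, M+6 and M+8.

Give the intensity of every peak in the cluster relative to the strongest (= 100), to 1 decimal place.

Element Qm pattern (n=3): 0.22464483 : 0.43469274 : 0.28038003 : 0.0602824
Element Ms pattern (n=1): 0.4511 : 0.5489
Convolve the two distributions (both contribute in 2-u steps):
  M: 0.22464483×0.4511 = 0.101337
  M+2: 0.22464483×0.5489 + 0.43469274×0.4511 = 0.319397
  M+4: 0.43469274×0.5489 + 0.28038003×0.4511 = 0.365082
  M+6: 0.28038003×0.5489 + 0.0602824×0.4511 = 0.181094
  M+8: 0.0602824×0.5489 = 0.033089
Scale to base peak (0.365082) = 100: 27.8 : 87.5 : 100.0 : 49.6 : 9.1

27.8 : 87.5 : 100.0 : 49.6 : 9.1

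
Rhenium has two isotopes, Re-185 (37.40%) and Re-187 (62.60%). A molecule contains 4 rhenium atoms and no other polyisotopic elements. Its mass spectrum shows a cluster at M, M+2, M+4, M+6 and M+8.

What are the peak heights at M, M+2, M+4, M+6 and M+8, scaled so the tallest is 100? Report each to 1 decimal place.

Expanding (0.3740 + 0.6260)^4:
P(M) = 0.3740^4 = 0.019565
P(M+2) = 4 × 0.3740^3 × 0.6260^1 = 0.130993
P(M+4) = 6 × 0.3740^2 × 0.6260^2 = 0.328884
P(M+6) = 4 × 0.3740^1 × 0.6260^3 = 0.366990
P(M+8) = 0.6260^4 = 0.153567
The M+6 peak is largest (0.366990); scaling to 100 gives 5.3 : 35.7 : 89.6 : 100.0 : 41.8.

5.3 : 35.7 : 89.6 : 100.0 : 41.8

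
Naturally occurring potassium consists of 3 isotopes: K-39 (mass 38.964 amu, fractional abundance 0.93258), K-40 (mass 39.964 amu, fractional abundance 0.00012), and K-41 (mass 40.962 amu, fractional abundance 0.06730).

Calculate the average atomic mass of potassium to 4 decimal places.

Average mass = Σ (abundance × isotope mass) = 0.93258 × 38.964 + 0.00012 × 39.964 + 0.06730 × 40.962
= 36.33705 + 0.00480 + 2.75674 = 39.09859 amu

39.0986 amu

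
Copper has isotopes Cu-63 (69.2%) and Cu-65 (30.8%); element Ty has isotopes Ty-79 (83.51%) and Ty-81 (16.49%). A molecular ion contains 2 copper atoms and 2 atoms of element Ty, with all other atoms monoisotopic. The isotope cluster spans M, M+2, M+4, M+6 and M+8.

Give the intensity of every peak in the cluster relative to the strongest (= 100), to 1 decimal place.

77.8 : 100.0 : 45.8 : 8.8 : 0.6

Copper pattern (n=2): 0.478864 : 0.426272 : 0.094864
Element Ty pattern (n=2): 0.69739201 : 0.27541598 : 0.02719201
Convolve the two distributions (both contribute in 2-u steps):
  M: 0.478864×0.69739201 = 0.333956
  M+2: 0.478864×0.27541598 + 0.426272×0.69739201 = 0.429165
  M+4: 0.478864×0.02719201 + 0.426272×0.27541598 + 0.094864×0.69739201 = 0.196581
  M+6: 0.426272×0.02719201 + 0.094864×0.27541598 = 0.037718
  M+8: 0.094864×0.02719201 = 0.002580
Scale to base peak (0.429165) = 100: 77.8 : 100.0 : 45.8 : 8.8 : 0.6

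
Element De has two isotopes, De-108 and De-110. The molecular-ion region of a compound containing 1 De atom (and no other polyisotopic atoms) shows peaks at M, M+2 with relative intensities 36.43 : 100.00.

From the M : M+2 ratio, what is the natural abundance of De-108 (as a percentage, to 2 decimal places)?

26.70%

If p is the fraction of De that is De-108, then I(M+2)/I(M) = [C(1,1)·p^0·(1−p)] / p^1 = 1·(1−p)/p = 100.00/36.43 = 2.7450
(1−p)/p = 2.7450/1 = 2.7450  ⇒  p = 1/(1 + 2.7450) = 0.2670
De-108: 26.70%, De-110: 73.30%.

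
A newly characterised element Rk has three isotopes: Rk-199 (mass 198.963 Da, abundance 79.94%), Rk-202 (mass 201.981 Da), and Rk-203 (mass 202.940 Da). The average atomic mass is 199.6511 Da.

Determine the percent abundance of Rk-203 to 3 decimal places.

8.622%

Let x and y be the fractions of Rk-202 and Rk-203. Then x + y = 1 − 0.7994 = 0.2006 and 201.981x + 202.940y = 199.6511 − 0.7994×198.963 = 40.6000778.
Substituting: 201.981x + 202.940(0.2006 − x) = 40.6000778
(201.981 − 202.940)x = -0.1096862  ⇒  x = 0.11438, y = 0.08622
Rk-202: 11.438%, Rk-203: 8.622%.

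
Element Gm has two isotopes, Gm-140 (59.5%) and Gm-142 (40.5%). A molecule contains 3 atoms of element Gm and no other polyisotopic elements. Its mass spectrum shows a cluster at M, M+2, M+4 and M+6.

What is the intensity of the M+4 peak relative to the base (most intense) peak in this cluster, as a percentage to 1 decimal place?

68.1%

(0.595 + 0.405)^3 gives M 0.2106, M+2 0.4301, M+4 0.2928, M+6 0.0664; the largest is M+2.
P(M+2) = C(3,1) × 0.595^2 × 0.405^1 = 3 × 0.354025 × 0.4050 = 0.430140 (base)
P(M+4) = C(3,2) × 0.595^1 × 0.405^2 = 3 × 0.5950 × 0.164025 = 0.292785
Relative intensity = 0.292785 / 0.430140 × 100 = 68.1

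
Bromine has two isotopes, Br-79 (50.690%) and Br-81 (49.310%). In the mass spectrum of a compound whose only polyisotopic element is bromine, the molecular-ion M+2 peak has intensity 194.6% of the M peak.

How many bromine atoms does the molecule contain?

For n independent Br atoms, I(M+2)/I(M) = n · (abundance Br-81) / (abundance Br-79) = n · 0.49310/0.50690.
n = 1.946 × 0.50690/0.49310 = 2.00 ≈ 2

2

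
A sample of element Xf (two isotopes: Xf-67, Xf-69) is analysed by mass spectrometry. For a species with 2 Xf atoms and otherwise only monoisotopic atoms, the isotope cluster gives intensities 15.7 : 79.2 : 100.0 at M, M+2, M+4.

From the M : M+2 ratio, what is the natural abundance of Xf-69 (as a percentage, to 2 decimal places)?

Let p = fractional abundance of Xf-67. I(M+2)/I(M) = [C(2,1)·p^1·(1−p)] / p^2 = 2·(1−p)/p = 79.2/15.7 = 5.0446
(1−p)/p = 5.0446/2 = 2.5223  ⇒  p = 1/(1 + 2.5223) = 0.2839
Xf-67: 28.39%, Xf-69: 71.61%.

71.61%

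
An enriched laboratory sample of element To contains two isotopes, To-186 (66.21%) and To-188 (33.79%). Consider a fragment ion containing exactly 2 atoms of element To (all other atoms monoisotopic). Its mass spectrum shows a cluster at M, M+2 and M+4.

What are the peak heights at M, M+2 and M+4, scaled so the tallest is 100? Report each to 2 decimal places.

97.97 : 100.00 : 25.52

Each To atom is independently To-186 (p = 0.6621) or To-188 (q = 0.3379); the cluster is the binomial expansion (p + q)^2.
P(M) = 0.6621^2 = 0.438376
P(M+2) = 2 × 0.6621^1 × 0.3379^1 = 0.447447
P(M+4) = 0.3379^2 = 0.114176
The M+2 peak is largest (0.447447); scaling to 100 gives 97.97 : 100.00 : 25.52.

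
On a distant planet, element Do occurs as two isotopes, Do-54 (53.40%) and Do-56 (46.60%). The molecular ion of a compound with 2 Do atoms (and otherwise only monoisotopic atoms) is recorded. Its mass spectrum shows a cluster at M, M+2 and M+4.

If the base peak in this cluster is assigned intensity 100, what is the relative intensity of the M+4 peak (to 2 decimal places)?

Term probabilities: M 0.2852, M+2 0.4977, M+4 0.2172. Base peak = M+2.
P(M+2) = C(2,1) × 0.5340^1 × 0.4660^1 = 2 × 0.5340 × 0.4660 = 0.497688 (base)
P(M+4) = C(2,2) × 0.5340^0 × 0.4660^2 = 1 × 1.0000 × 0.217156 = 0.217156
Relative intensity = 0.217156 / 0.497688 × 100 = 43.63

43.63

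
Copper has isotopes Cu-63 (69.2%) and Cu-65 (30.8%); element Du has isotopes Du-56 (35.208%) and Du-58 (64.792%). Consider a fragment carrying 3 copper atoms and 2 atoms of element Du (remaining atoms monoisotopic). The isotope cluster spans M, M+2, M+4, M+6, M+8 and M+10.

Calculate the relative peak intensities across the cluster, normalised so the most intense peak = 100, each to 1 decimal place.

Copper pattern (n=3): 0.33137389 : 0.44247034 : 0.19693766 : 0.02921811
Element Du pattern (n=2): 0.12396033 : 0.45623935 : 0.41980033
Convolve the two distributions (both contribute in 2-u steps):
  M: 0.33137389×0.12396033 = 0.041077
  M+2: 0.33137389×0.45623935 + 0.44247034×0.12396033 = 0.206035
  M+4: 0.33137389×0.41980033 + 0.44247034×0.45623935 + 0.19693766×0.12396033 = 0.365396
  M+6: 0.44247034×0.41980033 + 0.19693766×0.45623935 + 0.02921811×0.12396033 = 0.279222
  M+8: 0.19693766×0.41980033 + 0.02921811×0.45623935 = 0.096005
  M+10: 0.02921811×0.41980033 = 0.012266
Scale to base peak (0.365396) = 100: 11.2 : 56.4 : 100.0 : 76.4 : 26.3 : 3.4

11.2 : 56.4 : 100.0 : 76.4 : 26.3 : 3.4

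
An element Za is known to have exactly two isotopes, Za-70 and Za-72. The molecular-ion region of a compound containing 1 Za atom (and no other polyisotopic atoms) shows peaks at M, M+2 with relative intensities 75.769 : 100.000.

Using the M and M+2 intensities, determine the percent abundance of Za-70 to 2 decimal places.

Let p = fractional abundance of Za-70. I(M+2)/I(M) = [C(1,1)·p^0·(1−p)] / p^1 = 1·(1−p)/p = 100.000/75.769 = 1.3198
(1−p)/p = 1.3198/1 = 1.3198  ⇒  p = 1/(1 + 1.3198) = 0.4311
Za-70: 43.11%, Za-72: 56.89%.

43.11%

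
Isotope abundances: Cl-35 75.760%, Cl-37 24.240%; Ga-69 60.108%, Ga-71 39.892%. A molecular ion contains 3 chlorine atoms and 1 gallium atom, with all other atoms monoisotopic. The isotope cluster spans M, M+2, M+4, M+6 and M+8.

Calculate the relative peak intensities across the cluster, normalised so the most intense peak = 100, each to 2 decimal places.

61.59 : 100.00 : 58.15 : 14.57 : 1.34

Chlorine pattern (n=3): 0.4348304 : 0.41738208 : 0.13354464 : 0.01424288
Gallium pattern (n=1): 0.60108 : 0.39892
Convolve the two distributions (both contribute in 2-u steps):
  M: 0.4348304×0.60108 = 0.261368
  M+2: 0.4348304×0.39892 + 0.41738208×0.60108 = 0.424343
  M+4: 0.41738208×0.39892 + 0.13354464×0.60108 = 0.246773
  M+6: 0.13354464×0.39892 + 0.01424288×0.60108 = 0.061835
  M+8: 0.01424288×0.39892 = 0.005682
Scale to base peak (0.424343) = 100: 61.59 : 100.00 : 58.15 : 14.57 : 1.34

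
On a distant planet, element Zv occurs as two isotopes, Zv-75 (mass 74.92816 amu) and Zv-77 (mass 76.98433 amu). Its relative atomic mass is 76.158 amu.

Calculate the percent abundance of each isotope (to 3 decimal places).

With x = fraction of Zv-75 (so Zv-77 is 1 − x):
74.92816·x + 76.98433·(1 − x) = 76.158
(74.92816 − 76.98433)·x = 76.158 − 76.98433
x = -0.82633 / -2.05617 = 0.40188 → 40.188% Zv-75, 59.812% Zv-77.

Zv-75: 40.188%, Zv-77: 59.812%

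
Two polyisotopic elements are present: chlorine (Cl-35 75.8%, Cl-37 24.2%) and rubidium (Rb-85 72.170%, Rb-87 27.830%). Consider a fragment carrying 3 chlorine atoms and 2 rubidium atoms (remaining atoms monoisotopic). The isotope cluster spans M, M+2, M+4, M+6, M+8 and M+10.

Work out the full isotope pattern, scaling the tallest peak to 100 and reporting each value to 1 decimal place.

Chlorine pattern (n=3): 0.43551951 : 0.41713346 : 0.13317454 : 0.01417249
Rubidium pattern (n=2): 0.52085089 : 0.40169822 : 0.07745089
Convolve the two distributions (both contribute in 2-u steps):
  M: 0.43551951×0.52085089 = 0.226841
  M+2: 0.43551951×0.40169822 + 0.41713346×0.52085089 = 0.392212
  M+4: 0.43551951×0.07745089 + 0.41713346×0.40169822 + 0.13317454×0.52085089 = 0.270657
  M+6: 0.41713346×0.07745089 + 0.13317454×0.40169822 + 0.01417249×0.52085089 = 0.093185
  M+8: 0.13317454×0.07745089 + 0.01417249×0.40169822 = 0.016008
  M+10: 0.01417249×0.07745089 = 0.001098
Scale to base peak (0.392212) = 100: 57.8 : 100.0 : 69.0 : 23.8 : 4.1 : 0.3

57.8 : 100.0 : 69.0 : 23.8 : 4.1 : 0.3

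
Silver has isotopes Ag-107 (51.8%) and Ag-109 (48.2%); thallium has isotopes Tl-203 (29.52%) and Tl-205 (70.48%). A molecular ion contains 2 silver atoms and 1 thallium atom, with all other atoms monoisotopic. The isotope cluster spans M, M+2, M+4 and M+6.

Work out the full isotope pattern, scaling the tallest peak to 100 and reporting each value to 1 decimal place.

18.8 : 80.0 : 100.0 : 38.9

Silver pattern (n=2): 0.268324 : 0.499352 : 0.232324
Thallium pattern (n=1): 0.2952 : 0.7048
Convolve the two distributions (both contribute in 2-u steps):
  M: 0.268324×0.2952 = 0.079209
  M+2: 0.268324×0.7048 + 0.499352×0.2952 = 0.336523
  M+4: 0.499352×0.7048 + 0.232324×0.2952 = 0.420525
  M+6: 0.232324×0.7048 = 0.163742
Scale to base peak (0.420525) = 100: 18.8 : 80.0 : 100.0 : 38.9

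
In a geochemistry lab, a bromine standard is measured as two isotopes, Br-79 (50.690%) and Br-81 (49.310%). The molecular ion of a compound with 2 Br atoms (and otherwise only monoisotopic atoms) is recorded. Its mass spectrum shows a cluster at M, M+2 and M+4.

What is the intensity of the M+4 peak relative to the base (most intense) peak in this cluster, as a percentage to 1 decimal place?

Term probabilities: M 0.2569, M+2 0.4999, M+4 0.2431. Base peak = M+2.
P(M+2) = C(2,1) × 0.50690^1 × 0.49310^1 = 2 × 0.5069 × 0.4931 = 0.499905 (base)
P(M+4) = C(2,2) × 0.50690^0 × 0.49310^2 = 1 × 1.0000 × 0.24314761 = 0.243148
Relative intensity = 0.243148 / 0.499905 × 100 = 48.6

48.6%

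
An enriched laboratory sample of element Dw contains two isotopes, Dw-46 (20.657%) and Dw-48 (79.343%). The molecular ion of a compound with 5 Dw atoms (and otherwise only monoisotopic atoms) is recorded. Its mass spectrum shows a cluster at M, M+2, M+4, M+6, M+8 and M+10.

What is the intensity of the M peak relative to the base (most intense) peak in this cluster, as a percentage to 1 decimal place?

0.1%

Binomial terms of (0.20657 + 0.79343)^5: M 0.0004, M+2 0.0072, M+4 0.0555, M+6 0.2131, M+8 0.4093, M+10 0.3144 → M+8 is the base peak.
P(M+8) = C(5,4) × 0.20657^1 × 0.79343^4 = 5 × 0.20657 × 0.39630949 = 0.409328 (base)
P(M) = C(5,0) × 0.20657^5 × 0.79343^0 = 1 × 0.00037613 × 1.0000 = 0.000376
Relative intensity = 0.000376 / 0.409328 × 100 = 0.1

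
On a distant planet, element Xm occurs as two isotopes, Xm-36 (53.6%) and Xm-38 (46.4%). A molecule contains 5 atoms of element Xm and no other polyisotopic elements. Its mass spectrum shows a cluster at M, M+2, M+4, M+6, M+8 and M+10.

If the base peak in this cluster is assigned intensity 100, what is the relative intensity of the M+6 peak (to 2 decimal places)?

(0.536 + 0.464)^5 gives M 0.0442, M+2 0.1915, M+4 0.3315, M+6 0.2870, M+8 0.1242, M+10 0.0215; the largest is M+4.
P(M+4) = C(5,2) × 0.536^3 × 0.464^2 = 10 × 0.15399066 × 0.215296 = 0.331536 (base)
P(M+6) = C(5,3) × 0.536^2 × 0.464^3 = 10 × 0.287296 × 0.09989734 = 0.287001
Relative intensity = 0.287001 / 0.331536 × 100 = 86.57

86.57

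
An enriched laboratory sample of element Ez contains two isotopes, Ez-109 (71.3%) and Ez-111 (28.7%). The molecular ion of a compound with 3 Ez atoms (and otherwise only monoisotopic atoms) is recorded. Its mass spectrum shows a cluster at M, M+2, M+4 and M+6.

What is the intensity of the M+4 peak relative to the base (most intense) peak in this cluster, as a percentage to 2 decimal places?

40.25%

(0.713 + 0.287)^3 gives M 0.3625, M+2 0.4377, M+4 0.1762, M+6 0.0236; the largest is M+2.
P(M+2) = C(3,1) × 0.713^2 × 0.287^1 = 3 × 0.508369 × 0.2870 = 0.437706 (base)
P(M+4) = C(3,2) × 0.713^1 × 0.287^2 = 3 × 0.7130 × 0.082369 = 0.176187
Relative intensity = 0.176187 / 0.437706 × 100 = 40.25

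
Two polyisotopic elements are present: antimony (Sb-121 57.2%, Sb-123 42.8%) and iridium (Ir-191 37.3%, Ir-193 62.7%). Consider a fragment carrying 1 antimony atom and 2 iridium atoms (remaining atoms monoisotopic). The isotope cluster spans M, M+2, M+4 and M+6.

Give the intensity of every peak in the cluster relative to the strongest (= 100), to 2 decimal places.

Antimony pattern (n=1): 0.5720 : 0.4280
Iridium pattern (n=2): 0.139129 : 0.467742 : 0.393129
Convolve the two distributions (both contribute in 2-u steps):
  M: 0.5720×0.139129 = 0.079582
  M+2: 0.5720×0.467742 + 0.4280×0.139129 = 0.327096
  M+4: 0.5720×0.393129 + 0.4280×0.467742 = 0.425063
  M+6: 0.4280×0.393129 = 0.168259
Scale to base peak (0.425063) = 100: 18.72 : 76.95 : 100.00 : 39.58

18.72 : 76.95 : 100.00 : 39.58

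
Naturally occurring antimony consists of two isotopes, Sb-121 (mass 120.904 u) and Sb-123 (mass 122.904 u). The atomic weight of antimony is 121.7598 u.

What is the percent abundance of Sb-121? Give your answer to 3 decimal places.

57.210%

Writing the weighted mean with unknown fraction x of Sb-121:
120.904·x + 122.904·(1 − x) = 121.7598
(120.904 − 122.904)·x = 121.7598 − 122.904
x = -1.1442 / -2.000 = 0.57210 → 57.210% Sb-121, 42.790% Sb-123.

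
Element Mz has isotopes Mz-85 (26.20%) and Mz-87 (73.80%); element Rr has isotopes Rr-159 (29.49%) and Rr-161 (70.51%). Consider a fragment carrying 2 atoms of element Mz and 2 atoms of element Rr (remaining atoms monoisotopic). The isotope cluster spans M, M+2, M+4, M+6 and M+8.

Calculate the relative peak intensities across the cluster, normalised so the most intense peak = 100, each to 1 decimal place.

Element Mz pattern (n=2): 0.068644 : 0.386712 : 0.544644
Element Rr pattern (n=2): 0.08696601 : 0.41586798 : 0.49716601
Convolve the two distributions (both contribute in 2-u steps):
  M: 0.068644×0.08696601 = 0.005970
  M+2: 0.068644×0.41586798 + 0.386712×0.08696601 = 0.062178
  M+4: 0.068644×0.49716601 + 0.386712×0.41586798 + 0.544644×0.08696601 = 0.242314
  M+6: 0.386712×0.49716601 + 0.544644×0.41586798 = 0.418760
  M+8: 0.544644×0.49716601 = 0.270778
Scale to base peak (0.418760) = 100: 1.4 : 14.8 : 57.9 : 100.0 : 64.7

1.4 : 14.8 : 57.9 : 100.0 : 64.7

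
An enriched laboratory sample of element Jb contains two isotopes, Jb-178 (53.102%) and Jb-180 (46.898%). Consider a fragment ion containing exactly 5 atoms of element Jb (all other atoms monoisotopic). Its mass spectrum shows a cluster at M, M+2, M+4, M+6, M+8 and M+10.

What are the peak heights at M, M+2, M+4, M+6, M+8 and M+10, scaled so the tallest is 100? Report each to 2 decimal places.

12.82 : 56.61 : 100.00 : 88.32 : 39.00 : 6.89

The 5 Jb atoms are independent, so intensities follow the terms of (0.53102 + 0.46898)^5.
P(M) = 0.53102^5 = 0.042224
P(M+2) = 5 × 0.53102^4 × 0.46898^1 = 0.186452
P(M+4) = 10 × 0.53102^3 × 0.46898^2 = 0.329338
P(M+6) = 10 × 0.53102^2 × 0.46898^3 = 0.290860
P(M+8) = 5 × 0.53102^1 × 0.46898^4 = 0.128439
P(M+10) = 0.46898^5 = 0.022687
The M+4 peak is largest (0.329338); scaling to 100 gives 12.82 : 56.61 : 100.00 : 88.32 : 39.00 : 6.89.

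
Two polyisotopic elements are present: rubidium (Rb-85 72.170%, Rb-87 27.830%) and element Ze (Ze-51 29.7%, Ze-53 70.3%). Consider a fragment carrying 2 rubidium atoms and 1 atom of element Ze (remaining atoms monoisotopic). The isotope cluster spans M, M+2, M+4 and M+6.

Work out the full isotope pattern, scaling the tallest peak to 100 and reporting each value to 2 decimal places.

31.87 : 100.00 : 62.91 : 11.22

Rubidium pattern (n=2): 0.52085089 : 0.40169822 : 0.07745089
Element Ze pattern (n=1): 0.2970 : 0.7030
Convolve the two distributions (both contribute in 2-u steps):
  M: 0.52085089×0.2970 = 0.154693
  M+2: 0.52085089×0.7030 + 0.40169822×0.2970 = 0.485463
  M+4: 0.40169822×0.7030 + 0.07745089×0.2970 = 0.305397
  M+6: 0.07745089×0.7030 = 0.054448
Scale to base peak (0.485463) = 100: 31.87 : 100.00 : 62.91 : 11.22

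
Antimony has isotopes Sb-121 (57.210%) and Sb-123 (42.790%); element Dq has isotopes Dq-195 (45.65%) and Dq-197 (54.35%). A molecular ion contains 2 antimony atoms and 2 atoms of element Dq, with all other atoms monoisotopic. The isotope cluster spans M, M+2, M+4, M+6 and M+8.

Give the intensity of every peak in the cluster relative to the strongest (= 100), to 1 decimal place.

Antimony pattern (n=2): 0.32729841 : 0.48960318 : 0.18309841
Element Dq pattern (n=2): 0.20839225 : 0.4962155 : 0.29539225
Convolve the two distributions (both contribute in 2-u steps):
  M: 0.32729841×0.20839225 = 0.068206
  M+2: 0.32729841×0.4962155 + 0.48960318×0.20839225 = 0.264440
  M+4: 0.32729841×0.29539225 + 0.48960318×0.4962155 + 0.18309841×0.20839225 = 0.377786
  M+6: 0.48960318×0.29539225 + 0.18309841×0.4962155 = 0.235481
  M+8: 0.18309841×0.29539225 = 0.054086
Scale to base peak (0.377786) = 100: 18.1 : 70.0 : 100.0 : 62.3 : 14.3

18.1 : 70.0 : 100.0 : 62.3 : 14.3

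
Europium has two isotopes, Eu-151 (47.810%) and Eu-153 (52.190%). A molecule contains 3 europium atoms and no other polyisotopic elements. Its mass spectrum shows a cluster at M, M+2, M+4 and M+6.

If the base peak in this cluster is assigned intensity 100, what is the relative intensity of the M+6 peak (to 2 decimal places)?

(0.47810 + 0.52190)^3 gives M 0.1093, M+2 0.3579, M+4 0.3907, M+6 0.1422; the largest is M+4.
P(M+4) = C(3,2) × 0.47810^1 × 0.52190^2 = 3 × 0.4781 × 0.27237961 = 0.390674 (base)
P(M+6) = C(3,3) × 0.47810^0 × 0.52190^3 = 1 × 1.0000 × 0.14215492 = 0.142155
Relative intensity = 0.142155 / 0.390674 × 100 = 36.39

36.39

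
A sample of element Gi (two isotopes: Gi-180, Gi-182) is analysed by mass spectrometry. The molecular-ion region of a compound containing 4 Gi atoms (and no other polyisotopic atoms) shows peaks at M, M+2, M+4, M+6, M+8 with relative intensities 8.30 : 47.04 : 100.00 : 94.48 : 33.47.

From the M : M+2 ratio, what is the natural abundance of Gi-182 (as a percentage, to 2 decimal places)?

58.62%

If p is the fraction of Gi that is Gi-180, then I(M+2)/I(M) = [C(4,1)·p^3·(1−p)] / p^4 = 4·(1−p)/p = 47.04/8.30 = 5.6675
(1−p)/p = 5.6675/4 = 1.4169  ⇒  p = 1/(1 + 1.4169) = 0.4138
Gi-180: 41.38%, Gi-182: 58.62%.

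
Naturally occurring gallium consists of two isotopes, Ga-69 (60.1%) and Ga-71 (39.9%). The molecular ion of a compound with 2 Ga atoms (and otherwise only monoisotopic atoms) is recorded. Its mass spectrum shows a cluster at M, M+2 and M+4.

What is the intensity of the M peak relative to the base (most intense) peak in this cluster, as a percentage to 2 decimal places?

Term probabilities: M 0.3612, M+2 0.4796, M+4 0.1592. Base peak = M+2.
P(M+2) = C(2,1) × 0.601^1 × 0.399^1 = 2 × 0.6010 × 0.3990 = 0.479598 (base)
P(M) = C(2,0) × 0.601^2 × 0.399^0 = 1 × 0.361201 × 1.0000 = 0.361201
Relative intensity = 0.361201 / 0.479598 × 100 = 75.31

75.31%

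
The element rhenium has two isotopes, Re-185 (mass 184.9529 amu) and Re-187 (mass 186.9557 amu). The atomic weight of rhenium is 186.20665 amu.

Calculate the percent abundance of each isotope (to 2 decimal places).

Re-185: 37.40%, Re-187: 62.60%

Writing the weighted mean with unknown fraction x of Re-185:
184.9529·x + 186.9557·(1 − x) = 186.20665
(184.9529 − 186.9557)·x = 186.20665 − 186.9557
x = -0.74905 / -2.0028 = 0.37400 → 37.40% Re-185, 62.60% Re-187.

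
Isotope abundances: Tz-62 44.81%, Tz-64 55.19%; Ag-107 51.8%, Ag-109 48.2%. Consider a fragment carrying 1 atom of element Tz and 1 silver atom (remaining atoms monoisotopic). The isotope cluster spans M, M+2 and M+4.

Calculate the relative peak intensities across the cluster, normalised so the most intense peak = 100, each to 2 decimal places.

46.25 : 100.00 : 53.01

Element Tz pattern (n=1): 0.4481 : 0.5519
Silver pattern (n=1): 0.5180 : 0.4820
Convolve the two distributions (both contribute in 2-u steps):
  M: 0.4481×0.5180 = 0.232116
  M+2: 0.4481×0.4820 + 0.5519×0.5180 = 0.501868
  M+4: 0.5519×0.4820 = 0.266016
Scale to base peak (0.501868) = 100: 46.25 : 100.00 : 53.01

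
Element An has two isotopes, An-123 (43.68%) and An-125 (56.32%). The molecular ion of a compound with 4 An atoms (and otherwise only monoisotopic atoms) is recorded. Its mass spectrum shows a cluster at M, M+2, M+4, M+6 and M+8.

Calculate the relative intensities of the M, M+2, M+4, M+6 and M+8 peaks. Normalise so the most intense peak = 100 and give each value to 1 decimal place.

Expanding (0.4368 + 0.5632)^4:
P(M) = 0.4368^4 = 0.036402
P(M+2) = 4 × 0.4368^3 × 0.5632^1 = 0.187746
P(M+4) = 6 × 0.4368^2 × 0.5632^2 = 0.363113
P(M+6) = 4 × 0.4368^1 × 0.5632^3 = 0.312126
P(M+8) = 0.5632^4 = 0.100612
The M+4 peak is largest (0.363113); scaling to 100 gives 10.0 : 51.7 : 100.0 : 86.0 : 27.7.

10.0 : 51.7 : 100.0 : 86.0 : 27.7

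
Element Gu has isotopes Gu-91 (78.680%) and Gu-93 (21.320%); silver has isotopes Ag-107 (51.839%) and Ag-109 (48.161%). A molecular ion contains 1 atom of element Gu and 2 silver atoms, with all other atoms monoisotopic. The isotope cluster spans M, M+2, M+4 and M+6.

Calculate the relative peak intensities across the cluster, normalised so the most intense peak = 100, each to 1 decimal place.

Element Gu pattern (n=1): 0.7868 : 0.2132
Silver pattern (n=2): 0.26872819 : 0.49932362 : 0.23194819
Convolve the two distributions (both contribute in 2-u steps):
  M: 0.7868×0.26872819 = 0.211435
  M+2: 0.7868×0.49932362 + 0.2132×0.26872819 = 0.450161
  M+4: 0.7868×0.23194819 + 0.2132×0.49932362 = 0.288953
  M+6: 0.2132×0.23194819 = 0.049451
Scale to base peak (0.450161) = 100: 47.0 : 100.0 : 64.2 : 11.0

47.0 : 100.0 : 64.2 : 11.0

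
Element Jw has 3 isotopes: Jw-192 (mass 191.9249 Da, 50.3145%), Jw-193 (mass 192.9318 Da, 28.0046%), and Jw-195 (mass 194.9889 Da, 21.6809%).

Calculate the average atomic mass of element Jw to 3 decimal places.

192.871 Da

Weight each isotope mass by its fractional abundance: 0.503145 × 191.9249 + 0.280046 × 192.9318 + 0.216809 × 194.9889
= 96.56605 + 54.02978 + 42.27535 = 192.87118 Da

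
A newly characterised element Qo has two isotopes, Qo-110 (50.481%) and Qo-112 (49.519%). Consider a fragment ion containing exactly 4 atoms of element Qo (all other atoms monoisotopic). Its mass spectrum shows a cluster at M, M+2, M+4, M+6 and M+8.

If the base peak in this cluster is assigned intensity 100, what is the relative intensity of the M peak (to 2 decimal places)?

Binomial terms of (0.50481 + 0.49519)^4: M 0.0649, M+2 0.2548, M+4 0.3749, M+6 0.2452, M+8 0.0601 → M+4 is the base peak.
P(M+4) = C(4,2) × 0.50481^2 × 0.49519^2 = 6 × 0.25483314 × 0.24521314 = 0.374931 (base)
P(M) = C(4,0) × 0.50481^4 × 0.49519^0 = 1 × 0.06493993 × 1.0000 = 0.064940
Relative intensity = 0.064940 / 0.374931 × 100 = 17.32

17.32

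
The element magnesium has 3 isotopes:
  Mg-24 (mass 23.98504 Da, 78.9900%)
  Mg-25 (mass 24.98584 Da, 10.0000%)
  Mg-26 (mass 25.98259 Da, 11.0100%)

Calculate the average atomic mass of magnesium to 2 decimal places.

24.31 Da

Average mass = Σ (abundance × isotope mass) = 0.789900 × 23.98504 + 0.100000 × 24.98584 + 0.110100 × 25.98259
= 18.945783 + 2.498584 + 2.860683 = 24.305050 Da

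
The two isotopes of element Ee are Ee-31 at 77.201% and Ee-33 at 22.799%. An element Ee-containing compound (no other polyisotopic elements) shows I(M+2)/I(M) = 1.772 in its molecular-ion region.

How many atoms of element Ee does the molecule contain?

6

With n Ee atoms, P(M+2)/P(M) = C(n,1)·p^(n−1)q / p^n = n·q/p = n · 0.22799/0.77201.
n = 1.772 × 0.77201/0.22799 = 6.00 ≈ 6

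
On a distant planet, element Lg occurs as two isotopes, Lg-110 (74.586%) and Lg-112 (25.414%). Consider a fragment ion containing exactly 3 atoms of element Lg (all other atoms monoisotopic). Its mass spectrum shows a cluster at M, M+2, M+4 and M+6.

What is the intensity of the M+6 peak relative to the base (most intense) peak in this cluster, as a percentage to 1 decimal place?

3.9%

Term probabilities: M 0.4149, M+2 0.4241, M+4 0.1445, M+6 0.0164. Base peak = M+2.
P(M+2) = C(3,1) × 0.74586^2 × 0.25414^1 = 3 × 0.55630714 × 0.25414 = 0.424140 (base)
P(M+6) = C(3,3) × 0.74586^0 × 0.25414^3 = 1 × 1.0000 × 0.01641418 = 0.016414
Relative intensity = 0.016414 / 0.424140 × 100 = 3.9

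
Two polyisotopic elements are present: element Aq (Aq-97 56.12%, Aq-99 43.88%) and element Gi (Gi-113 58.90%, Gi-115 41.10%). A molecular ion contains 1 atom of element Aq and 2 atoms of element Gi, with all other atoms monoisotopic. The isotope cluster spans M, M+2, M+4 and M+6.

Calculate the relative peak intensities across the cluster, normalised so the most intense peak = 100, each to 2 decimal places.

45.92 : 100.00 : 72.47 : 17.48

Element Aq pattern (n=1): 0.5612 : 0.4388
Element Gi pattern (n=2): 0.346921 : 0.484158 : 0.168921
Convolve the two distributions (both contribute in 2-u steps):
  M: 0.5612×0.346921 = 0.194692
  M+2: 0.5612×0.484158 + 0.4388×0.346921 = 0.423938
  M+4: 0.5612×0.168921 + 0.4388×0.484158 = 0.307247
  M+6: 0.4388×0.168921 = 0.074123
Scale to base peak (0.423938) = 100: 45.92 : 100.00 : 72.47 : 17.48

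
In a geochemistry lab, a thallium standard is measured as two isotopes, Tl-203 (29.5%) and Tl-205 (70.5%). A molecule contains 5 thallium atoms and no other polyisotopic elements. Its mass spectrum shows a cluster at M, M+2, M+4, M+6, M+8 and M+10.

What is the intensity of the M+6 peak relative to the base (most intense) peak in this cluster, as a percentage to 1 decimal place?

Binomial terms of (0.295 + 0.705)^5: M 0.0022, M+2 0.0267, M+4 0.1276, M+6 0.3049, M+8 0.3644, M+10 0.1742 → M+8 is the base peak.
P(M+8) = C(5,4) × 0.295^1 × 0.705^4 = 5 × 0.2950 × 0.24703385 = 0.364375 (base)
P(M+6) = C(5,3) × 0.295^2 × 0.705^3 = 10 × 0.087025 × 0.35040263 = 0.304938
Relative intensity = 0.304938 / 0.364375 × 100 = 83.7

83.7%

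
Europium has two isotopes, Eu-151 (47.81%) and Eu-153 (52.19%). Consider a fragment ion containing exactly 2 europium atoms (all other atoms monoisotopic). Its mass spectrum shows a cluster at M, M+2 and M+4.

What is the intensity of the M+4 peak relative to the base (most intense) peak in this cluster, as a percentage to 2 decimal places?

54.58%

Binomial terms of (0.4781 + 0.5219)^2: M 0.2286, M+2 0.4990, M+4 0.2724 → M+2 is the base peak.
P(M+2) = C(2,1) × 0.4781^1 × 0.5219^1 = 2 × 0.4781 × 0.5219 = 0.499041 (base)
P(M+4) = C(2,2) × 0.4781^0 × 0.5219^2 = 1 × 1.0000 × 0.27237961 = 0.272380
Relative intensity = 0.272380 / 0.499041 × 100 = 54.58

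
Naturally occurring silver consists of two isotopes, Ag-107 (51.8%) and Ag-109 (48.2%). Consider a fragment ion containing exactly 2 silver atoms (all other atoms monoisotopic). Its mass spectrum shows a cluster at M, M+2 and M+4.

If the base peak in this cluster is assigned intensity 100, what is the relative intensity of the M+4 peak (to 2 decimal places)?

46.53

(0.518 + 0.482)^2 gives M 0.2683, M+2 0.4994, M+4 0.2323; the largest is M+2.
P(M+2) = C(2,1) × 0.518^1 × 0.482^1 = 2 × 0.5180 × 0.4820 = 0.499352 (base)
P(M+4) = C(2,2) × 0.518^0 × 0.482^2 = 1 × 1.0000 × 0.232324 = 0.232324
Relative intensity = 0.232324 / 0.499352 × 100 = 46.53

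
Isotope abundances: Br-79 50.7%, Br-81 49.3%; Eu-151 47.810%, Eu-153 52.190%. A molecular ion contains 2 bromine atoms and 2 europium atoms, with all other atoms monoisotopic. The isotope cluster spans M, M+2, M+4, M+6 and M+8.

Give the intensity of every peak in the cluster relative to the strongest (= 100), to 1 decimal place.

Bromine pattern (n=2): 0.257049 : 0.499902 : 0.243049
Europium pattern (n=2): 0.22857961 : 0.49904078 : 0.27237961
Convolve the two distributions (both contribute in 2-u steps):
  M: 0.257049×0.22857961 = 0.058756
  M+2: 0.257049×0.49904078 + 0.499902×0.22857961 = 0.242545
  M+4: 0.257049×0.27237961 + 0.499902×0.49904078 + 0.243049×0.22857961 = 0.375042
  M+6: 0.499902×0.27237961 + 0.243049×0.49904078 = 0.257454
  M+8: 0.243049×0.27237961 = 0.066202
Scale to base peak (0.375042) = 100: 15.7 : 64.7 : 100.0 : 68.6 : 17.7

15.7 : 64.7 : 100.0 : 68.6 : 17.7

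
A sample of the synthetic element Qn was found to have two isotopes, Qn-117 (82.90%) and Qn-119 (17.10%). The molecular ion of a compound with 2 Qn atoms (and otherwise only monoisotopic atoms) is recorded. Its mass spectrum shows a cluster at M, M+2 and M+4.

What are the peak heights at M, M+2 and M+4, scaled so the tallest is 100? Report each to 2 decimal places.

100.00 : 41.25 : 4.25

Expanding (0.8290 + 0.1710)^2:
P(M) = 0.8290^2 = 0.687241
P(M+2) = 2 × 0.8290^1 × 0.1710^1 = 0.283518
P(M+4) = 0.1710^2 = 0.029241
The M peak is largest (0.687241); scaling to 100 gives 100.00 : 41.25 : 4.25.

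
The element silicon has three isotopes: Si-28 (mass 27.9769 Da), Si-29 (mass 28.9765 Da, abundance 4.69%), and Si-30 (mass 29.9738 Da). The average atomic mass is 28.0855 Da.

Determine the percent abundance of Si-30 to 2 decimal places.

3.09%

The remaining 95.31% is split between Si-28 (fraction x) and Si-30 (fraction 0.9531 − x).
Substituting: 27.9769x + 29.9738(0.9531 − x) = 26.72650215
(27.9769 − 29.9738)x = -1.84152663  ⇒  x = 0.92219, y = 0.03091
Si-28: 92.22%, Si-30: 3.09%.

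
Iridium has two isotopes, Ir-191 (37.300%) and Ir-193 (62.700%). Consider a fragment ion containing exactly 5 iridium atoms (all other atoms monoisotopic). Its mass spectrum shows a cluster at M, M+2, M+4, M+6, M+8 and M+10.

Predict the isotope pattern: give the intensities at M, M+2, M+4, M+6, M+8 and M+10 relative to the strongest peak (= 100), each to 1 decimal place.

The 5 Ir atoms are independent, so intensities follow the terms of (0.37300 + 0.62700)^5.
P(M) = 0.37300^5 = 0.007220
P(M+2) = 5 × 0.37300^4 × 0.62700^1 = 0.060684
P(M+4) = 10 × 0.37300^3 × 0.62700^2 = 0.204015
P(M+6) = 10 × 0.37300^2 × 0.62700^3 = 0.342942
P(M+8) = 5 × 0.37300^1 × 0.62700^4 = 0.288237
P(M+10) = 0.62700^5 = 0.096903
The M+6 peak is largest (0.342942); scaling to 100 gives 2.1 : 17.7 : 59.5 : 100.0 : 84.0 : 28.3.

2.1 : 17.7 : 59.5 : 100.0 : 84.0 : 28.3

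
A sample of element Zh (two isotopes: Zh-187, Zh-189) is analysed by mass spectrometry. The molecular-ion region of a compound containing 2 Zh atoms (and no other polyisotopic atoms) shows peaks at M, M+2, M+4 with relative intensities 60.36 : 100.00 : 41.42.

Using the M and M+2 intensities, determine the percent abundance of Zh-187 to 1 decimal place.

If p is the fraction of Zh that is Zh-187, then I(M+2)/I(M) = [C(2,1)·p^1·(1−p)] / p^2 = 2·(1−p)/p = 100.00/60.36 = 1.6567
(1−p)/p = 1.6567/2 = 0.8284  ⇒  p = 1/(1 + 0.8284) = 0.5469
Zh-187: 54.7%, Zh-189: 45.3%.

54.7%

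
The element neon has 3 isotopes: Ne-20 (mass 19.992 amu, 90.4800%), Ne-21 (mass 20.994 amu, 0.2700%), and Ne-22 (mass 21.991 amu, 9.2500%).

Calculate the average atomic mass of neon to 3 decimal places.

Weight each isotope mass by its fractional abundance: 0.904800 × 19.992 + 0.002700 × 20.994 + 0.092500 × 21.991
= 18.0888 + 0.0567 + 2.0342 = 20.1797 amu

20.180 amu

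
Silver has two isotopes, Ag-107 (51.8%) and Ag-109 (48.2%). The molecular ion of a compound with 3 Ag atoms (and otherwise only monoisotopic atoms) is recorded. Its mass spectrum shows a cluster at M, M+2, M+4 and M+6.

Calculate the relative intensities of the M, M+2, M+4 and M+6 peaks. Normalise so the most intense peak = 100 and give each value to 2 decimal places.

35.82 : 100.00 : 93.05 : 28.86

The 3 Ag atoms are independent, so intensities follow the terms of (0.518 + 0.482)^3.
P(M) = 0.518^3 = 0.138992
P(M+2) = 3 × 0.518^2 × 0.482^1 = 0.387997
P(M+4) = 3 × 0.518^1 × 0.482^2 = 0.361031
P(M+6) = 0.482^3 = 0.111980
The M+2 peak is largest (0.387997); scaling to 100 gives 35.82 : 100.00 : 93.05 : 28.86.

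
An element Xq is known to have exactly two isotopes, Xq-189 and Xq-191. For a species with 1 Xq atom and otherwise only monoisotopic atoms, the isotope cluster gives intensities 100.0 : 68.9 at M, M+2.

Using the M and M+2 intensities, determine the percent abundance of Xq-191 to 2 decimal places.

40.79%

Let p = fractional abundance of Xq-189. I(M+2)/I(M) = [C(1,1)·p^0·(1−p)] / p^1 = 1·(1−p)/p = 68.9/100.0 = 0.6890
(1−p)/p = 0.6890/1 = 0.6890  ⇒  p = 1/(1 + 0.6890) = 0.5921
Xq-189: 59.21%, Xq-191: 40.79%.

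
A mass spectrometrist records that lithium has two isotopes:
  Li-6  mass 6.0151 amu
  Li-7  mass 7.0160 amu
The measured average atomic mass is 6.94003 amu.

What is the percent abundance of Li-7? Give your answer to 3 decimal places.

Let x be the fractional abundance of Li-6; then Li-7 has abundance 1 − x.
6.0151·x + 7.0160·(1 − x) = 6.94003
(6.0151 − 7.0160)·x = 6.94003 − 7.0160
x = -0.07597 / -1.0009 = 0.07590 → 7.590% Li-6, 92.410% Li-7.

92.410%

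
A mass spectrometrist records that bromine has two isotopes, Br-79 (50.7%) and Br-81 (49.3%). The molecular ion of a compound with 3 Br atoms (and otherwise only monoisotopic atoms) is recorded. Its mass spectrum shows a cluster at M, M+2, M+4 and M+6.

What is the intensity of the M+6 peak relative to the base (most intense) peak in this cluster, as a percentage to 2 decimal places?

Term probabilities: M 0.1303, M+2 0.3802, M+4 0.3697, M+6 0.1198. Base peak = M+2.
P(M+2) = C(3,1) × 0.507^2 × 0.493^1 = 3 × 0.257049 × 0.4930 = 0.380175 (base)
P(M+6) = C(3,3) × 0.507^0 × 0.493^3 = 1 × 1.0000 × 0.11982316 = 0.119823
Relative intensity = 0.119823 / 0.380175 × 100 = 31.52

31.52%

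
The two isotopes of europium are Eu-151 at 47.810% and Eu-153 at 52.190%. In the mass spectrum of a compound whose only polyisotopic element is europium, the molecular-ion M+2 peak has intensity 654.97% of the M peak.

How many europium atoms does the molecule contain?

6

The M+2/M ratio from n Eu atoms is n · q/p = n · 0.52190/0.47810.
n = 6.5497 × 0.47810/0.52190 = 6.00 ≈ 6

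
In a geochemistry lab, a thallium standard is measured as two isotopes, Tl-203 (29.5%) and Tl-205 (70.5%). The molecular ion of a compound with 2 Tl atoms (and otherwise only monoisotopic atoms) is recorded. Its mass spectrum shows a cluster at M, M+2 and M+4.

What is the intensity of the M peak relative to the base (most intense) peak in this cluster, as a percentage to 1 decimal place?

17.5%

(0.295 + 0.705)^2 gives M 0.0870, M+2 0.4160, M+4 0.4970; the largest is M+4.
P(M+4) = C(2,2) × 0.295^0 × 0.705^2 = 1 × 1.0000 × 0.497025 = 0.497025 (base)
P(M) = C(2,0) × 0.295^2 × 0.705^0 = 1 × 0.087025 × 1.0000 = 0.087025
Relative intensity = 0.087025 / 0.497025 × 100 = 17.5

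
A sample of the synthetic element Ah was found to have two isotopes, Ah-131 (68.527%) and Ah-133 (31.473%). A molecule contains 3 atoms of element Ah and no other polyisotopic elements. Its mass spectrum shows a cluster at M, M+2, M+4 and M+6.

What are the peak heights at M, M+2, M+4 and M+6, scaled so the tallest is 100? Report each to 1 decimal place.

Expanding (0.68527 + 0.31473)^3:
P(M) = 0.68527^3 = 0.321799
P(M+2) = 3 × 0.68527^2 × 0.31473^1 = 0.443387
P(M+4) = 3 × 0.68527^1 × 0.31473^2 = 0.203638
P(M+6) = 0.31473^3 = 0.031176
The M+2 peak is largest (0.443387); scaling to 100 gives 72.6 : 100.0 : 45.9 : 7.0.

72.6 : 100.0 : 45.9 : 7.0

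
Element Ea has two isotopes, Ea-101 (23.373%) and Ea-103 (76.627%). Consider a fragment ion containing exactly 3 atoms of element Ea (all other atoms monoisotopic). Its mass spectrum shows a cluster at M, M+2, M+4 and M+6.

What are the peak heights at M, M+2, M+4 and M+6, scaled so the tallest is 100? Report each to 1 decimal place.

2.8 : 27.9 : 91.5 : 100.0

Each Ea atom is independently Ea-101 (p = 0.23373) or Ea-103 (q = 0.76627); the cluster is the binomial expansion (p + q)^3.
P(M) = 0.23373^3 = 0.012769
P(M+2) = 3 × 0.23373^2 × 0.76627^1 = 0.125583
P(M+4) = 3 × 0.23373^1 × 0.76627^2 = 0.411718
P(M+6) = 0.76627^3 = 0.449931
The M+6 peak is largest (0.449931); scaling to 100 gives 2.8 : 27.9 : 91.5 : 100.0.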